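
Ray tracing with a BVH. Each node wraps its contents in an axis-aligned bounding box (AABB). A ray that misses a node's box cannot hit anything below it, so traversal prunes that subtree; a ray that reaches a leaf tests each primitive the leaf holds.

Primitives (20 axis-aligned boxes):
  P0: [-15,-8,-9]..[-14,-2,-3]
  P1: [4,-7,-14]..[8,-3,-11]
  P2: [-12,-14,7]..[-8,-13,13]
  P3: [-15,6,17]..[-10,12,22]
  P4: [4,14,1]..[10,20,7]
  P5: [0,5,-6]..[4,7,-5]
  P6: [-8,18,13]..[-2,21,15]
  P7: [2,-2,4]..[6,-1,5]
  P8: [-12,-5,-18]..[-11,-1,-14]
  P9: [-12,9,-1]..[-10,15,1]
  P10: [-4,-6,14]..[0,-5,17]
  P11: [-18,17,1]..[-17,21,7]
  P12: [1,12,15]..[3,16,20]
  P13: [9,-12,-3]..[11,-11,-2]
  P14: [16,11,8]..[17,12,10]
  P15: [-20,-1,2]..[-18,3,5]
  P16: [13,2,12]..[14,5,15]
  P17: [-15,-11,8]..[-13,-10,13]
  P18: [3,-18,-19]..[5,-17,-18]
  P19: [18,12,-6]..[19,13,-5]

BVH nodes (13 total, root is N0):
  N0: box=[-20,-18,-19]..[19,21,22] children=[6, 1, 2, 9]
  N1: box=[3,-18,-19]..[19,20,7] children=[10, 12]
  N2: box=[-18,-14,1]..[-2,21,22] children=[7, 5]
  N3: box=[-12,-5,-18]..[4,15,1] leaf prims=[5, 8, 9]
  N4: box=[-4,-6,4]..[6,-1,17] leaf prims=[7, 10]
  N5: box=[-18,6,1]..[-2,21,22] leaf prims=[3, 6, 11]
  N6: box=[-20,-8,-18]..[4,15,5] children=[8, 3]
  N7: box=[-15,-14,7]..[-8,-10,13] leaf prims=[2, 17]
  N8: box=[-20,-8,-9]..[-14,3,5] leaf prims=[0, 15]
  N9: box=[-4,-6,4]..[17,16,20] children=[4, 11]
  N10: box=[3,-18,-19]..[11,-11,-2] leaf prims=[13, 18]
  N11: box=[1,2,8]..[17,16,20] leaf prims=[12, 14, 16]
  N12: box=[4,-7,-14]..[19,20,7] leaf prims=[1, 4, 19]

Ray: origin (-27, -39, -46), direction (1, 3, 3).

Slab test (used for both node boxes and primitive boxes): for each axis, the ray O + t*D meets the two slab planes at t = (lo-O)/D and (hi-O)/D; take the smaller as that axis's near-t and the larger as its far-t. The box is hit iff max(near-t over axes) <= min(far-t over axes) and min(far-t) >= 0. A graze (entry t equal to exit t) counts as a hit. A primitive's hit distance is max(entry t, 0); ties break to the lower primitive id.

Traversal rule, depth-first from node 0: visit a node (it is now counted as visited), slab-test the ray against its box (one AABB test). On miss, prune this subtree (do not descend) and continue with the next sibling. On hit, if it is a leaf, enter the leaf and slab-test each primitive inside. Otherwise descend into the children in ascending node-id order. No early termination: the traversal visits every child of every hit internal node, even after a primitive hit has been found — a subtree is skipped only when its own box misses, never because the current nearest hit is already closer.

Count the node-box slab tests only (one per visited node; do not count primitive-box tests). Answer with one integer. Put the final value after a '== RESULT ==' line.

Traverse from the root:
N0 x:[7,46] y:[7,20] z:[9,68/3] -> hit [9,20], descend [1, 2, 6, 9]
  N1 x:[30,46] y:[7,59/3] z:[9,53/3] -> miss, prune
  N2 x:[9,25] y:[25/3,20] z:[47/3,68/3] -> hit [47/3,20], descend [5, 7]
    N5 x:[9,25] y:[15,20] z:[47/3,68/3] -> hit [47/3,20] leaf, test {P3(miss), P6@t=59/3, P11(miss)}
    N7 x:[12,19] y:[25/3,29/3] z:[53/3,59/3] -> miss, prune
  N6 x:[7,31] y:[31/3,18] z:[28/3,17] -> hit [31/3,17], descend [3, 8]
    N3 x:[15,31] y:[34/3,18] z:[28/3,47/3] -> hit [15,47/3] leaf, test {P5(miss), P8(miss), P9(miss)}
    N8 x:[7,13] y:[31/3,14] z:[37/3,17] -> hit [37/3,13] leaf, test {P0@t=37/3, P15(miss)}
  N9 x:[23,44] y:[11,55/3] z:[50/3,22] -> miss, prune

order=[0, 1, 2, 5, 7, 6, 3, 8, 9]  |boxes|=9  |leaves|=3  hit=P0

== RESULT ==
9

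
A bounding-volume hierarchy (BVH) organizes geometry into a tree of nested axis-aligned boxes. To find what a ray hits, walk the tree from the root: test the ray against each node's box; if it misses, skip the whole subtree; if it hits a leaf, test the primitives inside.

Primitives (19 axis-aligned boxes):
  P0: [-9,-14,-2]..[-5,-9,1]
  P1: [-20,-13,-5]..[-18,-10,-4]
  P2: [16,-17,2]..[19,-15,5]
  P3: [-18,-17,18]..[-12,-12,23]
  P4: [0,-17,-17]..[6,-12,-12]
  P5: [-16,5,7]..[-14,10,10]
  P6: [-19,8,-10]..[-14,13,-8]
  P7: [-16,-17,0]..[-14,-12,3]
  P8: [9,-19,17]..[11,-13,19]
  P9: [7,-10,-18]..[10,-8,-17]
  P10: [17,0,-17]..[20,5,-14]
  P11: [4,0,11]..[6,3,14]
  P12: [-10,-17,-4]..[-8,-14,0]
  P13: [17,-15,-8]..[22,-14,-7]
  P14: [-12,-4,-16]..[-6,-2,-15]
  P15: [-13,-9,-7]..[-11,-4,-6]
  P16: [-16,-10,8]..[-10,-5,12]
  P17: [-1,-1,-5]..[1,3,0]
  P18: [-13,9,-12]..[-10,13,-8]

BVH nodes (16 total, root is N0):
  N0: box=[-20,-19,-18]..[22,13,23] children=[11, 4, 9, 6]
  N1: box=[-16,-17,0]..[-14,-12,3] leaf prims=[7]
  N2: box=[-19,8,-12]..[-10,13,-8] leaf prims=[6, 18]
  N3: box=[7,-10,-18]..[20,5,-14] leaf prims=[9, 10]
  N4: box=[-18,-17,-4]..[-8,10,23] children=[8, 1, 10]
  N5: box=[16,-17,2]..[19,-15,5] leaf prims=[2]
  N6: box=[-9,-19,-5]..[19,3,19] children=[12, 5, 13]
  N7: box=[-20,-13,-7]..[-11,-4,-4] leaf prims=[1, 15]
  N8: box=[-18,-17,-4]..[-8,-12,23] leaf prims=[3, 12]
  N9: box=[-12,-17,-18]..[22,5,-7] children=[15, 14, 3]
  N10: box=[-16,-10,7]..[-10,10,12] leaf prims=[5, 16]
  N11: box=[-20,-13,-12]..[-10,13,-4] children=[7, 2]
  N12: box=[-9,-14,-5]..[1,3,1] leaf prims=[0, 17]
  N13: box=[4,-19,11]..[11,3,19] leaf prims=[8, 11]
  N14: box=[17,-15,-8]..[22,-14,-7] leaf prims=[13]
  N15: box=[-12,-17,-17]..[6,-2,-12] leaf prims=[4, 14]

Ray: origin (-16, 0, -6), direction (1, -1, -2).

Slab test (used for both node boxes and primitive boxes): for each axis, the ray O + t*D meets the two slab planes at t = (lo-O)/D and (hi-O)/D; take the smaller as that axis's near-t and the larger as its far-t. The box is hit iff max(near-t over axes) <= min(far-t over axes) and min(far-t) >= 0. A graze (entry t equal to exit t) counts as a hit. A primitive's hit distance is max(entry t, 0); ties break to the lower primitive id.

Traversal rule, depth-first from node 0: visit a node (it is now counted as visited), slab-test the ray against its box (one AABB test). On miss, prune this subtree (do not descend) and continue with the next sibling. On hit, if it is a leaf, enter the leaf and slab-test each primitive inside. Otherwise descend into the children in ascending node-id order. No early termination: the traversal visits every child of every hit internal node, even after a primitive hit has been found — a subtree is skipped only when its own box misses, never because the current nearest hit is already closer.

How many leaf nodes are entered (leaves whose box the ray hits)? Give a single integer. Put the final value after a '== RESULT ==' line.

Walk:
N0 x:[-4,38] y:[-13,19] z:[-29/2,6] -> hit [-4,6], descend [4, 6, 9, 11]
  N4 x:[-2,8] y:[-10,17] z:[-29/2,-1] -> miss, prune
  N6 x:[7,35] y:[-3,19] z:[-25/2,-1/2] -> miss, prune
  N9 x:[4,38] y:[-5,17] z:[1/2,6] -> hit [4,6], descend [3, 14, 15]
    N3 x:[23,36] y:[-5,10] z:[4,6] -> miss, prune
    N14 x:[33,38] y:[14,15] z:[1/2,1] -> miss, prune
    N15 x:[4,22] y:[2,17] z:[3,11/2] -> hit [4,11/2] leaf, test {P4(miss), P14(miss)}
  N11 x:[-4,6] y:[-13,13] z:[-1,3] -> hit [-1,3], descend [2, 7]
    N2 x:[-3,6] y:[-13,-8] z:[1,3] -> miss, prune
    N7 x:[-4,5] y:[4,13] z:[-1,1/2] -> miss, prune

Visited [0, 4, 6, 9, 3, 14, 15, 11, 2, 7]. Tests: 10 box, 1 leaf. Nearest: miss.

== RESULT ==
1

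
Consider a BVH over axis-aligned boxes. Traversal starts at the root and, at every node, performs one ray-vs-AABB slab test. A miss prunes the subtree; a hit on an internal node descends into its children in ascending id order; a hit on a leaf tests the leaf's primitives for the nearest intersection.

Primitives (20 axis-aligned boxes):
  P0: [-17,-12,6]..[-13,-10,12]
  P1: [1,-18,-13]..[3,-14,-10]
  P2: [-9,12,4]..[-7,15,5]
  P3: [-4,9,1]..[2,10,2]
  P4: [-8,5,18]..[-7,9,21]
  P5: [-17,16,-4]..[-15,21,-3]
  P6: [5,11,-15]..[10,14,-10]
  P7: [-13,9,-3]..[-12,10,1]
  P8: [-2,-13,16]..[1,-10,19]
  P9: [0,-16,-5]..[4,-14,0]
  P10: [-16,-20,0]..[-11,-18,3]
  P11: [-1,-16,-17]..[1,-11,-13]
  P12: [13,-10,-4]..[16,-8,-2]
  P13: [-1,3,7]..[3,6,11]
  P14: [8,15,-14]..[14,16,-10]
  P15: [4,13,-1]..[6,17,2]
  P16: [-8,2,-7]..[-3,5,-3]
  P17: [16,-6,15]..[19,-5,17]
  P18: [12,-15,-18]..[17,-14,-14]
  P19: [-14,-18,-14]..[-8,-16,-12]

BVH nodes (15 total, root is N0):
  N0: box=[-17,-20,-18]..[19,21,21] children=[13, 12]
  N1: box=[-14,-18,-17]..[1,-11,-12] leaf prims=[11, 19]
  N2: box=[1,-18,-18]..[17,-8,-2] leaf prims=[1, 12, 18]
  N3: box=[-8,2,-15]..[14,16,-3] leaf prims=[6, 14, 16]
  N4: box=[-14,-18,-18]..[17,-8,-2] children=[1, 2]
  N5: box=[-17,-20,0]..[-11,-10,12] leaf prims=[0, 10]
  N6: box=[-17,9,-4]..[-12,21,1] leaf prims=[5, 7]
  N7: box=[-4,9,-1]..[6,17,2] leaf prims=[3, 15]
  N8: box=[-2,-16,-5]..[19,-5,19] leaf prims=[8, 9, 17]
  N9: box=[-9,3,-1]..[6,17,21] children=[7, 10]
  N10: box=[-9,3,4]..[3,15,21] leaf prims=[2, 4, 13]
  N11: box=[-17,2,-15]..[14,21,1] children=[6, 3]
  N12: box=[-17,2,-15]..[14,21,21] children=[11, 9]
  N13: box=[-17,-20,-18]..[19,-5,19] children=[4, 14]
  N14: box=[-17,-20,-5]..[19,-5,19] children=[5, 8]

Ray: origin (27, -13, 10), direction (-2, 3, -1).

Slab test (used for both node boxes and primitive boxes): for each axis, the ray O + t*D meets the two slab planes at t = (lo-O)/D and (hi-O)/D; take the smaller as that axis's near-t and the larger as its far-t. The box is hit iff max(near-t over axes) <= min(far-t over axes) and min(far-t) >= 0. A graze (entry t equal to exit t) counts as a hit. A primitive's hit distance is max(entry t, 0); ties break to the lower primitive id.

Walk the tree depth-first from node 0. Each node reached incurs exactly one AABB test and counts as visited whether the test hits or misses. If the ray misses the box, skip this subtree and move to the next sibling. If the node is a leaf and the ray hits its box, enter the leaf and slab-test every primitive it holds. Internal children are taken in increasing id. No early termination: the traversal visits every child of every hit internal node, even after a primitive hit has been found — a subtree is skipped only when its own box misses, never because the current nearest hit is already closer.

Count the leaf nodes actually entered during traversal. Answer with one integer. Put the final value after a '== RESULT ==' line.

Traverse from the root:
N0 x:[4,22] y:[-7/3,34/3] z:[-11,28] -> hit [4,34/3], descend [12, 13]
  N12 x:[13/2,22] y:[5,34/3] z:[-11,25] -> hit [13/2,34/3], descend [9, 11]
    N9 x:[21/2,18] y:[16/3,10] z:[-11,11] -> miss, prune
    N11 x:[13/2,22] y:[5,34/3] z:[9,25] -> hit [9,34/3], descend [3, 6]
      N3 x:[13/2,35/2] y:[5,29/3] z:[13,25] -> miss, prune
      N6 x:[39/2,22] y:[22/3,34/3] z:[9,14] -> miss, prune
  N13 x:[4,22] y:[-7/3,8/3] z:[-9,28] -> miss, prune

7 AABB tests over nodes [0, 12, 9, 11, 3, 6, 13]; 0 leaves entered; closest miss.

== RESULT ==
0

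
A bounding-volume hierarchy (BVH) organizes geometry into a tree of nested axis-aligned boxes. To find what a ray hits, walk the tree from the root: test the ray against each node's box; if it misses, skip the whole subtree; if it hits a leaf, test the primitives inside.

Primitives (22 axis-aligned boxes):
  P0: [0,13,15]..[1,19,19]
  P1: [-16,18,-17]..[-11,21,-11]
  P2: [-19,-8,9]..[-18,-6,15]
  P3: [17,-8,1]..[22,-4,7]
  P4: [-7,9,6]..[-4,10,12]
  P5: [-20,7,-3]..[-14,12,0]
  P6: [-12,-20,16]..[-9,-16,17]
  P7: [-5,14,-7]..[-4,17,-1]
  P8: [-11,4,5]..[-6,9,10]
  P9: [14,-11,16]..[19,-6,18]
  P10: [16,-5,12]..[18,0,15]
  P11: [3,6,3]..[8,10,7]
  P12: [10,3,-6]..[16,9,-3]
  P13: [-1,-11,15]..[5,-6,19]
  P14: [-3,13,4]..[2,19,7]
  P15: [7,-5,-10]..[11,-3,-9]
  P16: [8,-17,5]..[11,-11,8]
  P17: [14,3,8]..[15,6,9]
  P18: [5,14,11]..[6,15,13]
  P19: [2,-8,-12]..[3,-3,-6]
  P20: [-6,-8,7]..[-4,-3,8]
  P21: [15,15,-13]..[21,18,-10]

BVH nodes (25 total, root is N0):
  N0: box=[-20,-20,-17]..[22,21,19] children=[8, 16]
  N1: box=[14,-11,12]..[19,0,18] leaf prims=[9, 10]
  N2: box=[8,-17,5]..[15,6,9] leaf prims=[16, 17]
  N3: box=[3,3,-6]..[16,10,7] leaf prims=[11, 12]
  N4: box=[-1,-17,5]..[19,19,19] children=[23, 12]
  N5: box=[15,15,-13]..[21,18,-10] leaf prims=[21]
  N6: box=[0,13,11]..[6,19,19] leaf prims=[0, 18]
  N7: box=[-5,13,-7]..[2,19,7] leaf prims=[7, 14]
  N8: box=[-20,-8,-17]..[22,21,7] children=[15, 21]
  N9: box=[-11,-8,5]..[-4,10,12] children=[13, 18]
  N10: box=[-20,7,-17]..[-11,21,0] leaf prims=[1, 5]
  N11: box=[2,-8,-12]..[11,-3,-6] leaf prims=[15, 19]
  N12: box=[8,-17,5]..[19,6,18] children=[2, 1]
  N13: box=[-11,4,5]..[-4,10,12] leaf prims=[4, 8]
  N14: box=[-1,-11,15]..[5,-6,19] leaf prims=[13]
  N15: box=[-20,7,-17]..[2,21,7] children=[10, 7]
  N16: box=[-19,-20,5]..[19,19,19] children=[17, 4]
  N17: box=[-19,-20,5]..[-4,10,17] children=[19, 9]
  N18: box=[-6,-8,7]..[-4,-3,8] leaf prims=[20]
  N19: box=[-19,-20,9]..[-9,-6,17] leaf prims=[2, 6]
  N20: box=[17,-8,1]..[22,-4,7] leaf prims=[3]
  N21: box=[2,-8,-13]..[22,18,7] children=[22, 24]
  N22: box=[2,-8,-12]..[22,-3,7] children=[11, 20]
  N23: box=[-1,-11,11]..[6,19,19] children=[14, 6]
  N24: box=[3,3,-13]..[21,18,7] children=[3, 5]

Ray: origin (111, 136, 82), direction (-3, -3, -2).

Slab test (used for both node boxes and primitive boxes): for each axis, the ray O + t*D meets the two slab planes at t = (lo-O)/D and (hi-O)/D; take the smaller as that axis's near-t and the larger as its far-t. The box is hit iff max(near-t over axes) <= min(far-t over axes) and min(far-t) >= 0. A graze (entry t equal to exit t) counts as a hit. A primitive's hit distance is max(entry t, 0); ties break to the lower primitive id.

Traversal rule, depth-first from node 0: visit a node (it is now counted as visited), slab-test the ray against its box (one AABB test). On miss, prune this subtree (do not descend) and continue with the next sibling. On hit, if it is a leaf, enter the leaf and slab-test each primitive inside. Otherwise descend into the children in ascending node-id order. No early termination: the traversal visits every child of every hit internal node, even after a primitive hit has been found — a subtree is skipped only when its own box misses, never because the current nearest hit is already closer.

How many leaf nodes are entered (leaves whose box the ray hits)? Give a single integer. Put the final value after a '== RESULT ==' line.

Walk:
N0 x:[89/3,131/3] y:[115/3,52] z:[63/2,99/2] -> hit [115/3,131/3], descend [8, 16]
  N8 x:[89/3,131/3] y:[115/3,48] z:[75/2,99/2] -> hit [115/3,131/3], descend [15, 21]
    N15 x:[109/3,131/3] y:[115/3,43] z:[75/2,99/2] -> hit [115/3,43], descend [7, 10]
      N7 x:[109/3,116/3] y:[39,41] z:[75/2,89/2] -> miss, prune
      N10 x:[122/3,131/3] y:[115/3,43] z:[41,99/2] -> hit [41,43] leaf, test {P1(miss), P5@t=125/3}
    N21 x:[89/3,109/3] y:[118/3,48] z:[75/2,95/2] -> miss, prune
  N16 x:[92/3,130/3] y:[39,52] z:[63/2,77/2] -> miss, prune

order=[0, 8, 15, 7, 10, 21, 16]  |boxes|=7  |leaves|=1  hit=P5

== RESULT ==
1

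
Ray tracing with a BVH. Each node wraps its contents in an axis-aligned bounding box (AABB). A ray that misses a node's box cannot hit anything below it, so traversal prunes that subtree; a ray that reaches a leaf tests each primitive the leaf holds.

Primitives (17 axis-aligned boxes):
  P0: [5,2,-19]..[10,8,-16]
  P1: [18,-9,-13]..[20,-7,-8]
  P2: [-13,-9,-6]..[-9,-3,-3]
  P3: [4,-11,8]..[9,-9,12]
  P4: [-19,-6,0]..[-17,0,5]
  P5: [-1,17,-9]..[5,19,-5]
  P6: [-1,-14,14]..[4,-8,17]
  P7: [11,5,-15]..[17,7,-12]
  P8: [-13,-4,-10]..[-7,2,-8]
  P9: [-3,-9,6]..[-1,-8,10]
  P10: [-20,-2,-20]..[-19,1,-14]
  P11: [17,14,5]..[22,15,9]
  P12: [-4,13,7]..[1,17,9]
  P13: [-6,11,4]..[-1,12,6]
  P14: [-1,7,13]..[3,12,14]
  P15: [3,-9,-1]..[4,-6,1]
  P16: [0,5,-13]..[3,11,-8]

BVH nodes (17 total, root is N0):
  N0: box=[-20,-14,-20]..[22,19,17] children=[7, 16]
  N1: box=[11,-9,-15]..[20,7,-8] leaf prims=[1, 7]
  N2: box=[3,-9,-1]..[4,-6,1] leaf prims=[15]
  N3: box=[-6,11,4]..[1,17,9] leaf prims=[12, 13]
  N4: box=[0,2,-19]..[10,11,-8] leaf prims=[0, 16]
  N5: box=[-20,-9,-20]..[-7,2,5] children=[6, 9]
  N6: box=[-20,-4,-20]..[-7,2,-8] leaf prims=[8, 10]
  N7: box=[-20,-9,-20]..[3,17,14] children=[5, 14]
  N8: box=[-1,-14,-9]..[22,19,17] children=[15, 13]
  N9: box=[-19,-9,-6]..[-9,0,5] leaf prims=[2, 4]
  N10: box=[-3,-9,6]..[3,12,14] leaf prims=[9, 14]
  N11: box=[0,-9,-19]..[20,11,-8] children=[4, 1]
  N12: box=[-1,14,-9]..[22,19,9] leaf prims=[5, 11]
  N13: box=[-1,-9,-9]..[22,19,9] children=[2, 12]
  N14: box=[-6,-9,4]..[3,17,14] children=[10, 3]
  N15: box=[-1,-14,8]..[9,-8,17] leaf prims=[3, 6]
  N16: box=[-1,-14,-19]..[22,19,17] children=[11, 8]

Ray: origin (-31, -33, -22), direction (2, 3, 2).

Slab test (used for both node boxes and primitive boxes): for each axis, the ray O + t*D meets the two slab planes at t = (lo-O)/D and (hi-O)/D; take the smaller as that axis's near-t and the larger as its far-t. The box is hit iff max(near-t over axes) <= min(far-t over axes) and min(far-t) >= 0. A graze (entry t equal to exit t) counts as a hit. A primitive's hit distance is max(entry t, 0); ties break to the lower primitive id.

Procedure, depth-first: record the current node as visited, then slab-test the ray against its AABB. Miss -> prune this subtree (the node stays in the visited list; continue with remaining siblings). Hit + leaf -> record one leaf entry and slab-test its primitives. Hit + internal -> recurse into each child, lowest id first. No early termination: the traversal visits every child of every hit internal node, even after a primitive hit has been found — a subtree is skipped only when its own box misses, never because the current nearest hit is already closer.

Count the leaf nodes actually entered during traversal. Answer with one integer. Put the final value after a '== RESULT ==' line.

Traverse from the root:
N0 x:[11/2,53/2] y:[19/3,52/3] z:[1,39/2] -> hit [19/3,52/3], descend [7, 16]
  N7 x:[11/2,17] y:[8,50/3] z:[1,18] -> hit [8,50/3], descend [5, 14]
    N5 x:[11/2,12] y:[8,35/3] z:[1,27/2] -> hit [8,35/3], descend [6, 9]
      N6 x:[11/2,12] y:[29/3,35/3] z:[1,7] -> miss, prune
      N9 x:[6,11] y:[8,11] z:[8,27/2] -> hit [8,11] leaf, test {P2@t=9, P4(miss)}
    N14 x:[25/2,17] y:[8,50/3] z:[13,18] -> hit [13,50/3], descend [3, 10]
      N3 x:[25/2,16] y:[44/3,50/3] z:[13,31/2] -> hit [44/3,31/2] leaf, test {P12@t=46/3, P13(miss)}
      N10 x:[14,17] y:[8,15] z:[14,18] -> hit [14,15] leaf, test {P9(miss), P14(miss)}
  N16 x:[15,53/2] y:[19/3,52/3] z:[3/2,39/2] -> hit [15,52/3], descend [8, 11]
    N8 x:[15,53/2] y:[19/3,52/3] z:[13/2,39/2] -> hit [15,52/3], descend [13, 15]
      N13 x:[15,53/2] y:[8,52/3] z:[13/2,31/2] -> hit [15,31/2], descend [2, 12]
        N2 x:[17,35/2] y:[8,9] z:[21/2,23/2] -> miss, prune
        N12 x:[15,53/2] y:[47/3,52/3] z:[13/2,31/2] -> miss, prune
      N15 x:[15,20] y:[19/3,25/3] z:[15,39/2] -> miss, prune
    N11 x:[31/2,51/2] y:[8,44/3] z:[3/2,7] -> miss, prune

Visited [0, 7, 5, 6, 9, 14, 3, 10, 16, 8, 13, 2, 12, 15, 11]. Tests: 15 box, 3 leaf. Nearest: P2.

== RESULT ==
3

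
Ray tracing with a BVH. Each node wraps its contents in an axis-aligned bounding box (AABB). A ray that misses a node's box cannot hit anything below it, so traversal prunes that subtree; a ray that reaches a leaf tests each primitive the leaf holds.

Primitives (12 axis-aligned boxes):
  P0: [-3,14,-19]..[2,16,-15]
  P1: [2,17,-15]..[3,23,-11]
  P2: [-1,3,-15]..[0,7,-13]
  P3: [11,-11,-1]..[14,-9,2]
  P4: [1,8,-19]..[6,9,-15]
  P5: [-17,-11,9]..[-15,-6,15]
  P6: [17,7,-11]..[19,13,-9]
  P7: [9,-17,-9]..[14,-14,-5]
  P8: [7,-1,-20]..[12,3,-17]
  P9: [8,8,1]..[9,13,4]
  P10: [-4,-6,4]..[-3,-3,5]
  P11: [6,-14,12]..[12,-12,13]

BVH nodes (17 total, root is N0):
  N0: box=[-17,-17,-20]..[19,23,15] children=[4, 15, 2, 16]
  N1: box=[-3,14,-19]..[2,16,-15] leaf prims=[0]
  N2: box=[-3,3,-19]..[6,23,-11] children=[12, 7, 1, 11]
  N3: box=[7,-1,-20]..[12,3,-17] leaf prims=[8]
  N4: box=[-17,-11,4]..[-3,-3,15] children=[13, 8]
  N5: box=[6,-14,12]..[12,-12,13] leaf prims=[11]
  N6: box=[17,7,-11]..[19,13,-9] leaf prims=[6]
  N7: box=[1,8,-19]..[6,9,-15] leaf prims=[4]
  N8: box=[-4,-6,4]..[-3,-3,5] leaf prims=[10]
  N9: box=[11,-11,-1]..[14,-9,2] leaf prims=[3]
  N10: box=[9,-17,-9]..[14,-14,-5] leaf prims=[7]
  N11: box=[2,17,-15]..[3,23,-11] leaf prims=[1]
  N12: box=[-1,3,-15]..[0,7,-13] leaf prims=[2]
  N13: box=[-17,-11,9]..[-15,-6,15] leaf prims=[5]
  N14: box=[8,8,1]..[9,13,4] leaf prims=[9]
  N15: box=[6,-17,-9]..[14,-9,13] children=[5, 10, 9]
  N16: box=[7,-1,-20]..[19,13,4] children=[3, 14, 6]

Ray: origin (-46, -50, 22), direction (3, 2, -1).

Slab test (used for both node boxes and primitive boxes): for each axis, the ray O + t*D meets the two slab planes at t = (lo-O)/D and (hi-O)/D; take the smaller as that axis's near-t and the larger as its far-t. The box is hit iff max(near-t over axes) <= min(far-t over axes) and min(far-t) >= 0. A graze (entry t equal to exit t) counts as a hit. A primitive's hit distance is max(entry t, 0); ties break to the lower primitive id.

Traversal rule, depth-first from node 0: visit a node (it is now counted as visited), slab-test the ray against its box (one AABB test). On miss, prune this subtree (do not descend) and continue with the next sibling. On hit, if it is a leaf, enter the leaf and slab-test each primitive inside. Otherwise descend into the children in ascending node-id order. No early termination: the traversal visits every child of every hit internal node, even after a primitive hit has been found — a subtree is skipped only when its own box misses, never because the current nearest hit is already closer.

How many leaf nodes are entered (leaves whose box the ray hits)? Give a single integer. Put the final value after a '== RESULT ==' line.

Walk:
N0 x:[29/3,65/3] y:[33/2,73/2] z:[7,42] -> hit [33/2,65/3], descend [2, 4, 15, 16]
  N2 x:[43/3,52/3] y:[53/2,73/2] z:[33,41] -> miss, prune
  N4 x:[29/3,43/3] y:[39/2,47/2] z:[7,18] -> miss, prune
  N15 x:[52/3,20] y:[33/2,41/2] z:[9,31] -> hit [52/3,20], descend [5, 9, 10]
    N5 x:[52/3,58/3] y:[18,19] z:[9,10] -> miss, prune
    N9 x:[19,20] y:[39/2,41/2] z:[20,23] -> hit [20,20] leaf, test {P3@t=20}
    N10 x:[55/3,20] y:[33/2,18] z:[27,31] -> miss, prune
  N16 x:[53/3,65/3] y:[49/2,63/2] z:[18,42] -> miss, prune

Summary -> nodes [0, 2, 4, 15, 5, 9, 10, 16]; box-tests=8; leaf-entries=1; first=P3

== RESULT ==
1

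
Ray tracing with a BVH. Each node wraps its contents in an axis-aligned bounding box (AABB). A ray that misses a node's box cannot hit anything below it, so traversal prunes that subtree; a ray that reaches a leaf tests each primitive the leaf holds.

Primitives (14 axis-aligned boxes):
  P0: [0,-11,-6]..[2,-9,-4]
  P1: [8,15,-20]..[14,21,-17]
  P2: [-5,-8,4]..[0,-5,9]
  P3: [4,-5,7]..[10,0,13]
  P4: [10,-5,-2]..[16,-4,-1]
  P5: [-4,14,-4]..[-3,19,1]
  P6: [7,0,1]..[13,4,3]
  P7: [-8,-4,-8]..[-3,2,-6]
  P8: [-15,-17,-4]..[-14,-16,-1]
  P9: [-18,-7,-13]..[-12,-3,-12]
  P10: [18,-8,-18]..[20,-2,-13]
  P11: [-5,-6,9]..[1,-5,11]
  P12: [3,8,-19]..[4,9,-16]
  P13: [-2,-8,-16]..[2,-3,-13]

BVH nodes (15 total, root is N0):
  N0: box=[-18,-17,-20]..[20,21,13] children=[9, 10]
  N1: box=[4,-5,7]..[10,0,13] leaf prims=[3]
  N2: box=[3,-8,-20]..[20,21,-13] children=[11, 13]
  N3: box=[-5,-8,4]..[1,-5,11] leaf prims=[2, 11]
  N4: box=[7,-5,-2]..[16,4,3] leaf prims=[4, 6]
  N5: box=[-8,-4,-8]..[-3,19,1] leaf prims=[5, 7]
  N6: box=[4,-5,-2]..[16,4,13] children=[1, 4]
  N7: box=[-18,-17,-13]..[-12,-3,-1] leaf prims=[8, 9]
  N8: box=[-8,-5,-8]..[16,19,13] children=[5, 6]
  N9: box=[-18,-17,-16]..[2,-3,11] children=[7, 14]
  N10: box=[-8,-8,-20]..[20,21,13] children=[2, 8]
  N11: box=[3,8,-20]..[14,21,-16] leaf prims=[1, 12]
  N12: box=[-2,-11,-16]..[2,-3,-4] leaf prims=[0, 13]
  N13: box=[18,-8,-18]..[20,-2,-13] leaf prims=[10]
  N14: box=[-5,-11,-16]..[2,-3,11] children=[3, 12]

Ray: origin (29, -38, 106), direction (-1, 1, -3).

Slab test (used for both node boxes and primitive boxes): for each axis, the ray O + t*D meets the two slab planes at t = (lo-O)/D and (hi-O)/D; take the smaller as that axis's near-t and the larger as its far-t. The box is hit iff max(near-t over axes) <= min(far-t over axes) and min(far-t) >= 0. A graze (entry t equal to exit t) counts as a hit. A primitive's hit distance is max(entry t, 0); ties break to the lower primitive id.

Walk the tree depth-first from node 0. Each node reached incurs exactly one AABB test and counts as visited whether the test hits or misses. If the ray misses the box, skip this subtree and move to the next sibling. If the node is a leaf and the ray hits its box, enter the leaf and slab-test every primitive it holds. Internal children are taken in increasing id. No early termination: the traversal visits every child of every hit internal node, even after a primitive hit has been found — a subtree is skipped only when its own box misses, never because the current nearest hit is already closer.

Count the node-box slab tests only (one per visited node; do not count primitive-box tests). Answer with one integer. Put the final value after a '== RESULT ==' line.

Trace the traversal:
N0 x:[9,47] y:[21,59] z:[31,42] -> hit [31,42], descend [9, 10]
  N9 x:[27,47] y:[21,35] z:[95/3,122/3] -> hit [95/3,35], descend [7, 14]
    N7 x:[41,47] y:[21,35] z:[107/3,119/3] -> miss, prune
    N14 x:[27,34] y:[27,35] z:[95/3,122/3] -> hit [95/3,34], descend [3, 12]
      N3 x:[28,34] y:[30,33] z:[95/3,34] -> hit [95/3,33] leaf, test {P2@t=97/3, P11@t=32}
      N12 x:[27,31] y:[27,35] z:[110/3,122/3] -> miss, prune
  N10 x:[9,37] y:[30,59] z:[31,42] -> hit [31,37], descend [2, 8]
    N2 x:[9,26] y:[30,59] z:[119/3,42] -> miss, prune
    N8 x:[13,37] y:[33,57] z:[31,38] -> hit [33,37], descend [5, 6]
      N5 x:[32,37] y:[34,57] z:[35,38] -> hit [35,37] leaf, test {P5(miss), P7(miss)}
      N6 x:[13,25] y:[33,42] z:[31,36] -> miss, prune

order=[0, 9, 7, 14, 3, 12, 10, 2, 8, 5, 6]  |boxes|=11  |leaves|=2  hit=P11

== RESULT ==
11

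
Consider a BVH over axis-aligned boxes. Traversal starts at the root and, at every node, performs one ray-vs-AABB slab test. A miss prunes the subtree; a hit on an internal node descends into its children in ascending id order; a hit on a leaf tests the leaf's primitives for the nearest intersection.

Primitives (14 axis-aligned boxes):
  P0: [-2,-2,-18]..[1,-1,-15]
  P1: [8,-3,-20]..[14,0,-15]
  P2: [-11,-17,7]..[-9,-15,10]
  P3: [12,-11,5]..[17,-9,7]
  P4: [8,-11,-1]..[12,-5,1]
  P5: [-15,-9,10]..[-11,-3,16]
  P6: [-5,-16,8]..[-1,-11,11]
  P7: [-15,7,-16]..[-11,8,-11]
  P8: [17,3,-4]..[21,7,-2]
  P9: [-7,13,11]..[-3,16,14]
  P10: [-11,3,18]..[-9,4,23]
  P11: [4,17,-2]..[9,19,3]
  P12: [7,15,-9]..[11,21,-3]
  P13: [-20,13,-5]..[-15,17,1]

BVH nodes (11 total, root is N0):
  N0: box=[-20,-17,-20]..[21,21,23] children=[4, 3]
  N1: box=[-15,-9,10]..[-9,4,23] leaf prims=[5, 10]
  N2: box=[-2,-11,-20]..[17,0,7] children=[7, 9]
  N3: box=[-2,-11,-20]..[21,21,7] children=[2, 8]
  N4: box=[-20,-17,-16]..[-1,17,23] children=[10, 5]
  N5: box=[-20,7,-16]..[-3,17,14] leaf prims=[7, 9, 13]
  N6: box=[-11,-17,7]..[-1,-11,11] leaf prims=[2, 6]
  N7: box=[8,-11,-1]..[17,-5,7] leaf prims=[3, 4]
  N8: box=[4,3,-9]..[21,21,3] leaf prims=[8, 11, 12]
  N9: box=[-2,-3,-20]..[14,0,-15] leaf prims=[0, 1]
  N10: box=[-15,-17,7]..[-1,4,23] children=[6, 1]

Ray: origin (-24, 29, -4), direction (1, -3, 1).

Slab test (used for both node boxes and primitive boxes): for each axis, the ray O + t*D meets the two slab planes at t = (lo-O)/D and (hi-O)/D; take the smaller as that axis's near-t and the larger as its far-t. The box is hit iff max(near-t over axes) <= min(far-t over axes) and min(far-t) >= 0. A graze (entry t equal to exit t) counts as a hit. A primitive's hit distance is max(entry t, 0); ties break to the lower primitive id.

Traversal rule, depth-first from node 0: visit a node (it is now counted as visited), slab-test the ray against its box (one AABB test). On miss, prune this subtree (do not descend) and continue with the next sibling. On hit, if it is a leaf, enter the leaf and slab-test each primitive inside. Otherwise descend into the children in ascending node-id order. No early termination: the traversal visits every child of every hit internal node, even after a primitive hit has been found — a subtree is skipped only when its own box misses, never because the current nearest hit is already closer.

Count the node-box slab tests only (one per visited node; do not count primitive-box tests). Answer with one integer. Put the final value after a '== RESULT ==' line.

Walk:
N0 x:[4,45] y:[8/3,46/3] z:[-16,27] -> hit [4,46/3], descend [3, 4]
  N3 x:[22,45] y:[8/3,40/3] z:[-16,11] -> miss, prune
  N4 x:[4,23] y:[4,46/3] z:[-12,27] -> hit [4,46/3], descend [5, 10]
    N5 x:[4,21] y:[4,22/3] z:[-12,18] -> hit [4,22/3] leaf, test {P7(miss), P9(miss), P13@t=4}
    N10 x:[9,23] y:[25/3,46/3] z:[11,27] -> hit [11,46/3], descend [1, 6]
      N1 x:[9,15] y:[25/3,38/3] z:[14,27] -> miss, prune
      N6 x:[13,23] y:[40/3,46/3] z:[11,15] -> hit [40/3,15] leaf, test {P2(miss), P6(miss)}

Summary -> nodes [0, 3, 4, 5, 10, 1, 6]; box-tests=7; leaf-entries=2; first=P13

== RESULT ==
7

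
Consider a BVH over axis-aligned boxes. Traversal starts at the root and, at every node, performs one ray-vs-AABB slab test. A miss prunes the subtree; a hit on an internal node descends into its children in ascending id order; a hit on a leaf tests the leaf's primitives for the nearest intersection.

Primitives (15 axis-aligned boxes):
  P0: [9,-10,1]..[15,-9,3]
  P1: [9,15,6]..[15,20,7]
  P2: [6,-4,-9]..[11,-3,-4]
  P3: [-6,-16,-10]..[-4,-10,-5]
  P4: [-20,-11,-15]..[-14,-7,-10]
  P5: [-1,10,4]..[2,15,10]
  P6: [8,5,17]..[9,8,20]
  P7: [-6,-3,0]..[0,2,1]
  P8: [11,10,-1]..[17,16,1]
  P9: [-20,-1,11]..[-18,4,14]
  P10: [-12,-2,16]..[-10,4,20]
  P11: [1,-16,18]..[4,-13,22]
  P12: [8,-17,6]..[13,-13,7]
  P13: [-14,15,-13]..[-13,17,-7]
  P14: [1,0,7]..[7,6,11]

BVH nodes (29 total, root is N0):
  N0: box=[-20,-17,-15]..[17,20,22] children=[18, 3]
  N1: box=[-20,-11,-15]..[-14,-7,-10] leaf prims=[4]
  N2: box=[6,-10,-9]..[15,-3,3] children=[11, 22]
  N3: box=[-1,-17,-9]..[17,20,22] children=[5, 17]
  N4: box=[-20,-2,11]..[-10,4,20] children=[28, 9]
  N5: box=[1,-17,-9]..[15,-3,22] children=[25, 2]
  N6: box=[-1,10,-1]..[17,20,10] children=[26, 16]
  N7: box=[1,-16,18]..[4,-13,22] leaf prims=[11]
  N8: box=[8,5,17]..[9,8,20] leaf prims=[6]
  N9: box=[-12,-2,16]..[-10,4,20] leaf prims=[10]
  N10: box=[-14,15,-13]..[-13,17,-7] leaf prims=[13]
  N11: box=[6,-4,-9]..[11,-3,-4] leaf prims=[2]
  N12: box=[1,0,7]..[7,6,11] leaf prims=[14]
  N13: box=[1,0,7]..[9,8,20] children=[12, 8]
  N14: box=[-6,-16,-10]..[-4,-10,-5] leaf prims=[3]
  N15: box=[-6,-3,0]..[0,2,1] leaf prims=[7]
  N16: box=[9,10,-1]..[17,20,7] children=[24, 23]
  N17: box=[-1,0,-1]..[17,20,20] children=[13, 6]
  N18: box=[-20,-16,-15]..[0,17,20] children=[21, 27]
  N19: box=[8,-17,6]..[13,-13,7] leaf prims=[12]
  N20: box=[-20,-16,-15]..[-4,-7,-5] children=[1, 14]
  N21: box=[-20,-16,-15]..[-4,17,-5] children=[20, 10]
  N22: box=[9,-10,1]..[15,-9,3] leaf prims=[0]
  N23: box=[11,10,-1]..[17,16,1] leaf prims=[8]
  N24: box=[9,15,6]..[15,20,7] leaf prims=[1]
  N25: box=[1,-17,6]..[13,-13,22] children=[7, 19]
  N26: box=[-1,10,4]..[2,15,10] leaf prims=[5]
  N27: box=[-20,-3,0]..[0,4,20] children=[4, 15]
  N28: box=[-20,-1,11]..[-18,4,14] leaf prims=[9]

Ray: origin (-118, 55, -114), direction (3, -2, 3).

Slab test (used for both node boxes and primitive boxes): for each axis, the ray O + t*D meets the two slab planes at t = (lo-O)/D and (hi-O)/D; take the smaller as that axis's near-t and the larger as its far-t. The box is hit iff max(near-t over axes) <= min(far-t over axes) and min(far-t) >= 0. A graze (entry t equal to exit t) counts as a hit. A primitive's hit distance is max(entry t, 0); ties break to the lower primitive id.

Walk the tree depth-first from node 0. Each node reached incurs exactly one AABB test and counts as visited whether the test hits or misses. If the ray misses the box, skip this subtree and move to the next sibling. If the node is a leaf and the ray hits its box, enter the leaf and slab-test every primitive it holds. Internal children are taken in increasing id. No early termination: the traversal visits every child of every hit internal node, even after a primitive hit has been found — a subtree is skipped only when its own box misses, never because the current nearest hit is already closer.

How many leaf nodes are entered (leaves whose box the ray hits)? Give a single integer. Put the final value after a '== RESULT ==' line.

Trace the traversal:
N0 x:[98/3,45] y:[35/2,36] z:[33,136/3] -> hit [33,36], descend [3, 18]
  N3 x:[39,45] y:[35/2,36] z:[35,136/3] -> miss, prune
  N18 x:[98/3,118/3] y:[19,71/2] z:[33,134/3] -> hit [33,71/2], descend [21, 27]
    N21 x:[98/3,38] y:[19,71/2] z:[33,109/3] -> hit [33,71/2], descend [10, 20]
      N10 x:[104/3,35] y:[19,20] z:[101/3,107/3] -> miss, prune
      N20 x:[98/3,38] y:[31,71/2] z:[33,109/3] -> hit [33,71/2], descend [1, 14]
        N1 x:[98/3,104/3] y:[31,33] z:[33,104/3] -> hit [33,33] leaf, test {P4@t=33}
        N14 x:[112/3,38] y:[65/2,71/2] z:[104/3,109/3] -> miss, prune
    N27 x:[98/3,118/3] y:[51/2,29] z:[38,134/3] -> miss, prune

order=[0, 3, 18, 21, 10, 20, 1, 14, 27]  |boxes|=9  |leaves|=1  hit=P4

== RESULT ==
1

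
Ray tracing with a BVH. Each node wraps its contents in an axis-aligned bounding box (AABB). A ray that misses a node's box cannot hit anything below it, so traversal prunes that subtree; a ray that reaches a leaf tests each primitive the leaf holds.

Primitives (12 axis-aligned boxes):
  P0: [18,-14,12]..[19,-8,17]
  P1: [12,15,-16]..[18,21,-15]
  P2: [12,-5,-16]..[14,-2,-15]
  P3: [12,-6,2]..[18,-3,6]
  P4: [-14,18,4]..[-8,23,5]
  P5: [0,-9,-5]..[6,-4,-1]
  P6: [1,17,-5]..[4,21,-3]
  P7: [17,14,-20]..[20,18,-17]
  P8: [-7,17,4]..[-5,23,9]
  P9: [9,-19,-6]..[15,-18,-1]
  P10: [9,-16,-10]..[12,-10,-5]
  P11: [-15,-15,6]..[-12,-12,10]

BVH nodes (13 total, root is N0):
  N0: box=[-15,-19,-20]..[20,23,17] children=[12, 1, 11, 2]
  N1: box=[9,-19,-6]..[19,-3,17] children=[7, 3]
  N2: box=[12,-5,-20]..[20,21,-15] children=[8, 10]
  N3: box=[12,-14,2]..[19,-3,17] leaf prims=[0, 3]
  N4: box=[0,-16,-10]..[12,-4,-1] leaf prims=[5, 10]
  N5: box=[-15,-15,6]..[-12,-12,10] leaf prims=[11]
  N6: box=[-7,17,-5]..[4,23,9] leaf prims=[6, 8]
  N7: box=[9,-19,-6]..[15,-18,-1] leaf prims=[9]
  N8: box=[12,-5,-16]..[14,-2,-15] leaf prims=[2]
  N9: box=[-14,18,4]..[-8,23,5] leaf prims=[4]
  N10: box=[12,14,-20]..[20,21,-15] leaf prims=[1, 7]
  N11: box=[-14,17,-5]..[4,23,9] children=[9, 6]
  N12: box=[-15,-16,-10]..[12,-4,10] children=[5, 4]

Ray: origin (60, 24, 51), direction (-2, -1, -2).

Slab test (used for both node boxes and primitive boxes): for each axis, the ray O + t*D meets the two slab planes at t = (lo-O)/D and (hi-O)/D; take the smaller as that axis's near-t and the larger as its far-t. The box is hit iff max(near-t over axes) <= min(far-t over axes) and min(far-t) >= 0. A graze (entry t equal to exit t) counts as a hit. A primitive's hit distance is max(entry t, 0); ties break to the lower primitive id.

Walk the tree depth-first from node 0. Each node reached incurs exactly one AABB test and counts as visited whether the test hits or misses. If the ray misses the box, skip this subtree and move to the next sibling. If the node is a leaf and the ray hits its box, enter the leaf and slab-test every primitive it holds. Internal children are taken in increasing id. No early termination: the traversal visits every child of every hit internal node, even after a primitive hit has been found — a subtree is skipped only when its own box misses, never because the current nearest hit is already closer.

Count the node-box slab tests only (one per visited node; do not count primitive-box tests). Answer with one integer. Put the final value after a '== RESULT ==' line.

Walk:
N0 x:[20,75/2] y:[1,43] z:[17,71/2] -> hit [20,71/2], descend [1, 2, 11, 12]
  N1 x:[41/2,51/2] y:[27,43] z:[17,57/2] -> miss, prune
  N2 x:[20,24] y:[3,29] z:[33,71/2] -> miss, prune
  N11 x:[28,37] y:[1,7] z:[21,28] -> miss, prune
  N12 x:[24,75/2] y:[28,40] z:[41/2,61/2] -> hit [28,61/2], descend [4, 5]
    N4 x:[24,30] y:[28,40] z:[26,61/2] -> hit [28,30] leaf, test {P5@t=28, P10(miss)}
    N5 x:[36,75/2] y:[36,39] z:[41/2,45/2] -> miss, prune

order=[0, 1, 2, 11, 12, 4, 5]  |boxes|=7  |leaves|=1  hit=P5

== RESULT ==
7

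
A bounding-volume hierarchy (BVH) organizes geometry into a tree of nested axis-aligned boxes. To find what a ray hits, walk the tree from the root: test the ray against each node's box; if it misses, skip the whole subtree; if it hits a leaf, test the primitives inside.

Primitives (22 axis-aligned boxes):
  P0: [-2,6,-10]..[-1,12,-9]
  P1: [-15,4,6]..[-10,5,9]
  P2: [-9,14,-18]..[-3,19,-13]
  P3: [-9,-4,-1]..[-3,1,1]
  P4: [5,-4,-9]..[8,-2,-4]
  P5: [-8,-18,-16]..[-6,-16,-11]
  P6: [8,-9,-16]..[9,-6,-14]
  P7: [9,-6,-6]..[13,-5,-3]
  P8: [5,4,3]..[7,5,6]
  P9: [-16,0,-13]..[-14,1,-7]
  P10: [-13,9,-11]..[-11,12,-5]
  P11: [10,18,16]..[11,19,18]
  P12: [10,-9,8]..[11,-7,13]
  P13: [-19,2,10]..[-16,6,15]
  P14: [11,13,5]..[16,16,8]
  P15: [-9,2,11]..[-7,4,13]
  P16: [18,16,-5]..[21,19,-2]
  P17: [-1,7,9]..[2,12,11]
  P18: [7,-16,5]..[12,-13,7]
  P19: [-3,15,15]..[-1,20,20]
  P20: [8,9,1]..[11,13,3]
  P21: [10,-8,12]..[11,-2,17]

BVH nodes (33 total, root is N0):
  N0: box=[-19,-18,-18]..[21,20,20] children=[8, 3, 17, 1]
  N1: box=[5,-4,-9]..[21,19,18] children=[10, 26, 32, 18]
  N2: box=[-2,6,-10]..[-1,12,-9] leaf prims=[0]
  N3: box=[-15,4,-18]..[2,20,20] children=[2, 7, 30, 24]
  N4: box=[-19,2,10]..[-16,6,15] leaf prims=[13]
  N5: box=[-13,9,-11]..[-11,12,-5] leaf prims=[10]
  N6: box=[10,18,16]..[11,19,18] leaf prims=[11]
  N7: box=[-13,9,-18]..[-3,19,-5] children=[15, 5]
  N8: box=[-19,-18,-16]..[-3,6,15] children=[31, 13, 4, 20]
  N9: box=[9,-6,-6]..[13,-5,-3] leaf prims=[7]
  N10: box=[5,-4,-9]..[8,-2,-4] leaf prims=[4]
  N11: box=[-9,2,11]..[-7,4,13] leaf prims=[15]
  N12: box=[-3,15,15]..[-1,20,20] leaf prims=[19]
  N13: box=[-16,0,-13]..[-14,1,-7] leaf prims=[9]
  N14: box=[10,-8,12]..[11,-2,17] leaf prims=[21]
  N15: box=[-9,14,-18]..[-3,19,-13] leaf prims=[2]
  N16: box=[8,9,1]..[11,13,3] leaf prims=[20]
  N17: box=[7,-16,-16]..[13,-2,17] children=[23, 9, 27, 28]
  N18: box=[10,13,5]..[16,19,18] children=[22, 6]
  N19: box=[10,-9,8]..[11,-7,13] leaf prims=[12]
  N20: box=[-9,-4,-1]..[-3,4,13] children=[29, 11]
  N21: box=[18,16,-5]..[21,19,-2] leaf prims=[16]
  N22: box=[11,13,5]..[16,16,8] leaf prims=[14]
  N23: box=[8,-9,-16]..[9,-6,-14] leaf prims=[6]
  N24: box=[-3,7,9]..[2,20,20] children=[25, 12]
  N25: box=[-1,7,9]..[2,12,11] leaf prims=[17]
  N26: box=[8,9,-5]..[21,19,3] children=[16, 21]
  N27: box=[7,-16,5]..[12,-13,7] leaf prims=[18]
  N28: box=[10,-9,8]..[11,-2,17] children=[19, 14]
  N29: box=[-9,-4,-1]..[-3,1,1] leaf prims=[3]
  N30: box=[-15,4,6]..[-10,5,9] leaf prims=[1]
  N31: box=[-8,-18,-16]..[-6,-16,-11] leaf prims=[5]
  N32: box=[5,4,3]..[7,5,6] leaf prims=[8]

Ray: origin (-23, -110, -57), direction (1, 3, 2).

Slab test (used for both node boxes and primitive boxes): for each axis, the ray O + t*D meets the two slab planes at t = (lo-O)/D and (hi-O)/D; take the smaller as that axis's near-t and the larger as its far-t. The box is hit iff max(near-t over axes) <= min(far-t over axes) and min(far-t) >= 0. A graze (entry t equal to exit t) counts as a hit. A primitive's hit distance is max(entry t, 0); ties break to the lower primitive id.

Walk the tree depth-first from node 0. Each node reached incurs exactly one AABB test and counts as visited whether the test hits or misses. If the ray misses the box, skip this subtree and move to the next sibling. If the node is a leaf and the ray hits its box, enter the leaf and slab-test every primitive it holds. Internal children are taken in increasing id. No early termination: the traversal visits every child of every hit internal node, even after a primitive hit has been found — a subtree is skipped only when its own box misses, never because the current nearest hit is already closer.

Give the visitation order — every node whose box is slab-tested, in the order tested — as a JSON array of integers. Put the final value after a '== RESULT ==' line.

Walk:
N0 x:[4,44] y:[92/3,130/3] z:[39/2,77/2] -> hit [92/3,77/2], descend [1, 3, 8, 17]
  N1 x:[28,44] y:[106/3,43] z:[24,75/2] -> hit [106/3,75/2], descend [10, 18, 26, 32]
    N10 x:[28,31] y:[106/3,36] z:[24,53/2] -> miss, prune
    N18 x:[33,39] y:[41,43] z:[31,75/2] -> miss, prune
    N26 x:[31,44] y:[119/3,43] z:[26,30] -> miss, prune
    N32 x:[28,30] y:[38,115/3] z:[30,63/2] -> miss, prune
  N3 x:[8,25] y:[38,130/3] z:[39/2,77/2] -> miss, prune
  N8 x:[4,20] y:[92/3,116/3] z:[41/2,36] -> miss, prune
  N17 x:[30,36] y:[94/3,36] z:[41/2,37] -> hit [94/3,36], descend [9, 23, 27, 28]
    N9 x:[32,36] y:[104/3,35] z:[51/2,27] -> miss, prune
    N23 x:[31,32] y:[101/3,104/3] z:[41/2,43/2] -> miss, prune
    N27 x:[30,35] y:[94/3,97/3] z:[31,32] -> hit [94/3,32] leaf, test {P18@t=94/3}
    N28 x:[33,34] y:[101/3,36] z:[65/2,37] -> hit [101/3,34], descend [14, 19]
      N14 x:[33,34] y:[34,36] z:[69/2,37] -> miss, prune
      N19 x:[33,34] y:[101/3,103/3] z:[65/2,35] -> hit [101/3,34] leaf, test {P12@t=101/3}

order=[0, 1, 10, 18, 26, 32, 3, 8, 17, 9, 23, 27, 28, 14, 19]  |boxes|=15  |leaves|=2  hit=P18

== RESULT ==
[0, 1, 10, 18, 26, 32, 3, 8, 17, 9, 23, 27, 28, 14, 19]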